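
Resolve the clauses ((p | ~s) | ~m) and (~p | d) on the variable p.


The clauses contain complementary literals p and ~p.
Resolution eliminates this pair and disjoins the remaining literals (merging duplicates).

((~m | ~s) | d)


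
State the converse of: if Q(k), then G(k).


The converse of (P → Q) is (Q → P). It is not in general equivalent to the original.
Here P = 'Q(k)' and Q = 'G(k)'.

If G(k), then Q(k).


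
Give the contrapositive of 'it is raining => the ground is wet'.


The contrapositive of (P → Q) is (¬Q → ¬P); it is logically equivalent to the original.
Here P = 'it is raining' and Q = 'the ground is wet'.

If not (the ground is wet), then not (it is raining).


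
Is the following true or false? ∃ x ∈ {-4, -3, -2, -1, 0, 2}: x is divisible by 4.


Evaluate the predicate on each element: -4:T, -3:F, -2:F, -1:F, 0:T, 2:F.
Witness x = -4 satisfies the predicate.

T


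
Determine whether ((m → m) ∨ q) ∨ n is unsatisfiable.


Truth table over {m, n, q}:
m | n | q | φ
-------------
F | F | F | T
T | F | F | T
F | T | F | T
T | T | F | T
F | F | T | T
T | F | T | T
F | T | T | T
T | T | T | T
Satisfying assignment at row 1: m=F, n=F, q=F gives T.

No, it is not a contradiction.


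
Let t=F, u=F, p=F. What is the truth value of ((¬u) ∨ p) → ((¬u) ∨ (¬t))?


Substitute t=F, u=F, p=F:
¬u = T
(¬u) ∨ p = T ∨ F = T
¬u = T
¬t = T
(¬u) ∨ (¬t) = T ∨ T = T
((¬u) ∨ p) → ((¬u) ∨ (¬t)) = T → T = T

T


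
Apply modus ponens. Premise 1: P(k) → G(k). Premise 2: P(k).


Modus ponens: from (P → Q) and P, infer Q.
P = 'P(k)' is asserted, and P → Q holds, so Q follows.

G(k).


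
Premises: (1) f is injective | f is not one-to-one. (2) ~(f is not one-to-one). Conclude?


Disjunctive syllogism: from (P ∨ Q) and ¬P, infer Q.
One disjunct, 'f is not one-to-one', is ruled out; the other must hold.

f is injective


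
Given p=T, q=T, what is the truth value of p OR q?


Disjunction is false only when both operands are false.
Substitute: p=T, q=T.
T OR T evaluates to T.

T


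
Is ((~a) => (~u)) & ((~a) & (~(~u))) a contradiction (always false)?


Truth table over {a, u}:
a | u | φ
---------
False | False | False
True | False | False
False | True | False
True | True | False
Every row is false.

Yes, it is a contradiction.


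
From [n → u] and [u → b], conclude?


Hypothetical syllogism: from (P → Q) and (Q → R), infer (P → R).
Chain the two implications through the shared middle term 'u'.

n → b


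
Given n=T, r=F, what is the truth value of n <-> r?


Biconditional is true when both operands have the same truth value.
Substitute: n=T, r=F.
T <-> F evaluates to F.

F


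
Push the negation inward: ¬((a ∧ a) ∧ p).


De Morgan: the negation of a conjunction is the disjunction of the negations.
Distribute ¬ across ∧, flipping it to ∨, and negate each literal.

((¬a) ∨ (¬a)) ∨ (¬p)


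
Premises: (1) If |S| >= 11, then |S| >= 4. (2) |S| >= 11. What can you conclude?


Modus ponens: from (P → Q) and P, infer Q.
P = '|S| >= 11' is asserted, and P → Q holds, so Q follows.

|S| >= 4.


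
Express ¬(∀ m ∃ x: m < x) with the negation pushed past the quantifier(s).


Negation flips each quantifier (∀↔∃) and negates the inner predicate.
¬(∀ m ∃ x: φ) = ∃ m ∀ x: ¬φ.

∃ m ∀ x: ¬(m < x)


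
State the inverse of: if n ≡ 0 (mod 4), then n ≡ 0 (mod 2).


The inverse of (P → Q) is (¬P → ¬Q). It is equivalent to the converse, not to the original.
Here P = 'n ≡ 0 (mod 4)' and Q = 'n ≡ 0 (mod 2)'.

If not (n ≡ 0 (mod 4)), then not (n ≡ 0 (mod 2)).


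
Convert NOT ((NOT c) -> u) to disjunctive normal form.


Step 1: Rewrite implication then negate: ¬(¬(¬c) ∨ u) = (¬c) ∧ ¬u.

(NOT c) AND (NOT u)


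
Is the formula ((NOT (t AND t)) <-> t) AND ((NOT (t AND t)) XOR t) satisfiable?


Check all 2 assignments over {t}:
t | φ
-----
F | F
T | F
No assignment makes the formula true.

Unsatisfiable.


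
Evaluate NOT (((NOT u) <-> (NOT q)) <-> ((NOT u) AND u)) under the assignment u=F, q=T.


Substitute u=F, q=T:
NOT u = T
NOT q = F
(NOT u) <-> (NOT q) = T <-> F = F
NOT u = T
(NOT u) AND u = T AND F = F
((NOT u) <-> (NOT q)) <-> ((NOT u) AND u) = F <-> F = T
NOT (((NOT u) <-> (NOT q)) <-> ((NOT u) AND u)) = F

F


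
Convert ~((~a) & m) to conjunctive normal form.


Step 1: Apply De Morgan: ¬((¬a) ∧ m) = ¬(¬a) ∨ ¬m.
Step 2: Eliminate any double negations (¬¬X = X).

a | (~m)


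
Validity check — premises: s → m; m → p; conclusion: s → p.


This matches the form of hypothetical syllogism: the conclusion follows in every model of the premises.

Valid.


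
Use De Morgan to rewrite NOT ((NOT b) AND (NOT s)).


De Morgan: the negation of a conjunction is the disjunction of the negations.
Distribute NOT across AND, flipping it to OR, and negate each literal.

b OR s


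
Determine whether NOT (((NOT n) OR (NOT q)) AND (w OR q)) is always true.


Build the truth table over {n, q, w}:
n | q | w | φ
-------------
F | F | F | T
T | F | F | T
F | T | F | F
T | T | F | T
F | F | T | F
T | F | T | F
F | T | T | F
T | T | T | T
Counterexample at row 3: with n=F, q=T, w=F, the formula is F.

No, it is not a tautology.


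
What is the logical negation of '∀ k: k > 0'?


¬(∀ x: φ) = ∃ x: ¬φ, and ¬(∃ x: φ) = ∀ x: ¬φ.
Apply to the universal statement.

∃ k: ¬(k > 0)


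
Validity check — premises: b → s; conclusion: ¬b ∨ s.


This matches the form of material implication: the conclusion follows in every model of the premises.

Valid.


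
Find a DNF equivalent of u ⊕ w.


Step 1: u ⊕ w is true exactly when they disagree: (u ∧ ¬w) ∨ (¬u ∧ w).

(u ∧ (¬w)) ∨ ((¬u) ∧ w)


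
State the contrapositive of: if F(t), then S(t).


The contrapositive of (P → Q) is (¬Q → ¬P); it is logically equivalent to the original.
Here P = 'F(t)' and Q = 'S(t)'.

If not (S(t)), then not (F(t)).


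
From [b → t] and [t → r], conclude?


Hypothetical syllogism: from (P → Q) and (Q → R), infer (P → R).
Chain the two implications through the shared middle term 't'.

b → r


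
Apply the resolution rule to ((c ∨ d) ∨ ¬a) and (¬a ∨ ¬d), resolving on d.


The clauses contain complementary literals d and ¬d.
Resolution eliminates this pair and disjoins the remaining literals (merging duplicates).

(¬a ∨ c)


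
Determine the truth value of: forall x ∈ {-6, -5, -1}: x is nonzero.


Evaluate the predicate on each element: -6:True, -5:True, -1:True.
Every element satisfies the predicate.

True


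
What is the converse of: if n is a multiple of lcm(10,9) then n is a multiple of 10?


The converse of (P → Q) is (Q → P). It is not in general equivalent to the original.
Here P = 'n is a multiple of lcm(10,9)' and Q = 'n is a multiple of 10'.

If n is a multiple of 10, then n is a multiple of lcm(10,9).


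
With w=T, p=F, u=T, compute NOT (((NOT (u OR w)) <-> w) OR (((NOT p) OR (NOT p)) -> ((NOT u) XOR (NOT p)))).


Substitute w=T, p=F, u=T:
… (earlier sub-steps elided)
(NOT (u OR w)) <-> w = F <-> T = F
NOT p = T
NOT p = T
(NOT p) OR (NOT p) = T OR T = T
NOT u = F
NOT p = T
(NOT u) XOR (NOT p) = F XOR T = T
((NOT p) OR (NOT p)) -> ((NOT u) XOR (NOT p)) = T -> T = T
((NOT (u OR w)) <-> w) OR (((NOT p) OR (NOT p)) -> ((NOT u) XOR (NOT p))) = F OR T = T
NOT (((NOT (u OR w)) <-> w) OR (((NOT p) OR (NOT p)) -> ((NOT u) XOR (NOT p)))) = F

F


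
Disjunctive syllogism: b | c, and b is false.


Disjunctive syllogism: from (P ∨ Q) and ¬P, infer Q.
One disjunct, 'b', is ruled out; the other must hold.

c


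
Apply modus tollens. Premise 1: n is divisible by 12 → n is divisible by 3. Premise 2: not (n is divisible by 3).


Modus tollens: from (P → Q) and ¬Q, infer ¬P.
Q = 'n is divisible by 3' is denied; since P → Q, P must also fail.

Not (n is divisible by 12).


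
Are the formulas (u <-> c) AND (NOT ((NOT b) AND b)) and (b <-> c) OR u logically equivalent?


Compare truth tables:
b | c | u | φ | ψ
-----------------
F | F | F | T | T
T | F | F | T | F
F | T | F | F | F
T | T | F | F | T
F | F | T | F | T
T | F | T | F | T
F | T | T | T | T
T | T | T | T | T
They differ at row 2 (b=T, c=F, u=F): φ=T but ψ=F.

No, they are not logically equivalent.


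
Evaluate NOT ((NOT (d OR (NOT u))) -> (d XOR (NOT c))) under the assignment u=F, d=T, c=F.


Substitute u=F, d=T, c=F:
NOT u = T
d OR (NOT u) = T OR T = T
NOT (d OR (NOT u)) = F
NOT c = T
d XOR (NOT c) = T XOR T = F
(NOT (d OR (NOT u))) -> (d XOR (NOT c)) = F -> F = T
NOT ((NOT (d OR (NOT u))) -> (d XOR (NOT c))) = F

F


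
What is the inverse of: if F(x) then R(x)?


The inverse of (P → Q) is (¬P → ¬Q). It is equivalent to the converse, not to the original.
Here P = 'F(x)' and Q = 'R(x)'.

If not (F(x)), then not (R(x)).


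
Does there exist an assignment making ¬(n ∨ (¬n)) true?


Check all 2 assignments over {n}:
n | φ
-----
F | F
T | F
No assignment makes the formula true.

Unsatisfiable.


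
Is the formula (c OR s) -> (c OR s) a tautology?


Build the truth table over {c, s}:
c | s | φ
---------
F | F | T
T | F | T
F | T | T
T | T | T
Every row evaluates to true.

Yes, it is a tautology.


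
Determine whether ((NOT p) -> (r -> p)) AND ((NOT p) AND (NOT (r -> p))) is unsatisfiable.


Truth table over {p, r}:
p | r | φ
---------
F | F | F
T | F | F
F | T | F
T | T | F
Every row is false.

Yes, it is a contradiction.


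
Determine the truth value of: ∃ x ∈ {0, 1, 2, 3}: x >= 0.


Evaluate the predicate on each element: 0:T, 1:T, 2:T, 3:T.
Witness x = 0 satisfies the predicate.

T


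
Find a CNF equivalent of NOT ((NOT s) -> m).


Step 1: Rewrite (¬s) → m as ¬(¬s) ∨ m.
Step 2: Negate: ¬(¬(¬s) ∨ m) = (¬s) ∧ ¬m (De Morgan + double negation).

(NOT s) AND (NOT m)


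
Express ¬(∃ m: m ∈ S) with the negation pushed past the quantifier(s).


¬(∀ x: φ) = ∃ x: ¬φ, and ¬(∃ x: φ) = ∀ x: ¬φ.
Apply to the existential statement.

∀ m: ¬(m ∈ S)


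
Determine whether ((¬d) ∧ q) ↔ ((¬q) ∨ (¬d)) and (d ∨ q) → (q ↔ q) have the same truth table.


Compare truth tables:
d | q | φ | ψ
-------------
F | F | F | T
T | F | F | T
F | T | T | T
T | T | T | T
They differ at row 1 (d=F, q=F): φ=F but ψ=T.

No, they are not logically equivalent.


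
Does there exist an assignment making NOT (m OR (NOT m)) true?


Check all 2 assignments over {m}:
m | φ
-----
F | F
T | F
No assignment makes the formula true.

Unsatisfiable.


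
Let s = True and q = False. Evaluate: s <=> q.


Biconditional is true when both operands have the same truth value.
Substitute: s=True, q=False.
True <=> False evaluates to False.

False


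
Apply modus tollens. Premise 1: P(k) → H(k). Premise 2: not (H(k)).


Modus tollens: from (P → Q) and ¬Q, infer ¬P.
Q = 'H(k)' is denied; since P → Q, P must also fail.

Not (P(k)).


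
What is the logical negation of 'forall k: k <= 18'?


¬(forall x: φ) = exists x: ¬φ, and ¬(exists x: φ) = forall x: ¬φ.
Apply to the universal statement.

exists k: ~(k <= 18)


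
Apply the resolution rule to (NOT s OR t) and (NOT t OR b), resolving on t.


The clauses contain complementary literals t and NOTt.
Resolution eliminates this pair and disjoins the remaining literals (merging duplicates).

(NOT s OR b)


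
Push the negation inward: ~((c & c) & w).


De Morgan: the negation of a conjunction is the disjunction of the negations.
Distribute ~ across &, flipping it to |, and negate each literal.

((~c) | (~c)) | (~w)


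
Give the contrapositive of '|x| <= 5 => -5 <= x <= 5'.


The contrapositive of (P → Q) is (¬Q → ¬P); it is logically equivalent to the original.
Here P = '|x| <= 5' and Q = '-5 <= x <= 5'.

If not (-5 <= x <= 5), then not (|x| <= 5).


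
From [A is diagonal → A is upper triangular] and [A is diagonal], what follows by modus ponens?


Modus ponens: from (P → Q) and P, infer Q.
P = 'A is diagonal' is asserted, and P → Q holds, so Q follows.

A is upper triangular.


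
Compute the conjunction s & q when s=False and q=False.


Conjunction is true only when both operands are true.
Substitute: s=False, q=False.
False & False evaluates to False.

False


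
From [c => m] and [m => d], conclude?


Hypothetical syllogism: from (P → Q) and (Q → R), infer (P → R).
Chain the two implications through the shared middle term 'm'.

c => d


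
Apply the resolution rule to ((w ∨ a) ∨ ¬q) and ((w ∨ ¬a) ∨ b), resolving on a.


The clauses contain complementary literals a and ¬a.
Resolution eliminates this pair and disjoins the remaining literals (merging duplicates).

((w ∨ ¬q) ∨ b)


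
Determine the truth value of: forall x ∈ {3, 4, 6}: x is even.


Evaluate the predicate on each element: 3:False, 4:True, 6:True.
Counterexample x = 3 fails the predicate.

False


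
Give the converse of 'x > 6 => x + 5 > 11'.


The converse of (P → Q) is (Q → P). It is not in general equivalent to the original.
Here P = 'x > 6' and Q = 'x + 5 > 11'.

If x + 5 > 11, then x > 6.


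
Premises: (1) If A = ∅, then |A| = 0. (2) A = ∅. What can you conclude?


Modus ponens: from (P → Q) and P, infer Q.
P = 'A = ∅' is asserted, and P → Q holds, so Q follows.

|A| = 0.


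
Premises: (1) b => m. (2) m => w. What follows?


Hypothetical syllogism: from (P → Q) and (Q → R), infer (P → R).
Chain the two implications through the shared middle term 'm'.

b => w


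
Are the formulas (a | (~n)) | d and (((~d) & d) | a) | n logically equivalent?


Compare truth tables:
a | d | n | φ | ψ
-----------------
False | False | False | True | False
True | False | False | True | True
False | True | False | True | False
True | True | False | True | True
False | False | True | False | True
True | False | True | True | True
False | True | True | True | True
True | True | True | True | True
They differ at row 1 (a=False, d=False, n=False): φ=True but ψ=False.

No, they are not logically equivalent.


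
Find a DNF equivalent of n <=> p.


Step 1: n ↔ p is true exactly when both agree: (n ∧ p) ∨ (¬n ∧ ¬p).

(n & p) | ((~n) & (~p))


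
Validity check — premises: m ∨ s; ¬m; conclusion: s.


This matches the form of disjunctive syllogism: the conclusion follows in every model of the premises.

Valid.


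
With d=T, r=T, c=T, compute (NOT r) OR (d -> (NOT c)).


Substitute d=T, r=T, c=T:
NOT r = F
NOT c = F
d -> (NOT c) = T -> F = F
(NOT r) OR (d -> (NOT c)) = F OR F = F

F


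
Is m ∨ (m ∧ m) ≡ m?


Compare truth tables:
m | φ | ψ
---------
F | F | F
T | T | T
The columns φ and ψ agree on every row.

Yes, they are logically equivalent.


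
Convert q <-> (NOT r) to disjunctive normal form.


Step 1: q ↔ (¬r) is true exactly when both agree: (q ∧ (¬r)) ∨ (¬q ∧ ¬(¬r)).
Step 2: Eliminate any double negations (¬¬X = X).

(q AND (NOT r)) OR ((NOT q) AND r)


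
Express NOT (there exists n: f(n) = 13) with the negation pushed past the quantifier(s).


¬(for all x: φ) = there exists x: ¬φ, and ¬(there exists x: φ) = for all x: ¬φ.
Apply to the existential statement.

for all n: NOT(f(n) = 13)


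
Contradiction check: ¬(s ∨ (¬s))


Truth table over {s}:
s | φ
-----
F | F
T | F
Every row is false.

Yes, it is a contradiction.


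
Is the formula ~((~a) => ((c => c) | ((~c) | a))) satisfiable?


Check all 4 assignments over {a, c}:
a | c | φ
---------
False | False | False
True | False | False
False | True | False
True | True | False
No assignment makes the formula true.

Unsatisfiable.


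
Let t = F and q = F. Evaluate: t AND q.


Conjunction is true only when both operands are true.
Substitute: t=F, q=F.
F AND F evaluates to F.

F


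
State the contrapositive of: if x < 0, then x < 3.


The contrapositive of (P → Q) is (¬Q → ¬P); it is logically equivalent to the original.
Here P = 'x < 0' and Q = 'x < 3'.

If not (x < 3), then not (x < 0).


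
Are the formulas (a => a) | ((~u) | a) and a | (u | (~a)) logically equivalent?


Compare truth tables:
a | u | φ | ψ
-------------
False | False | True | True
True | False | True | True
False | True | True | True
True | True | True | True
The columns φ and ψ agree on every row.

Yes, they are logically equivalent.


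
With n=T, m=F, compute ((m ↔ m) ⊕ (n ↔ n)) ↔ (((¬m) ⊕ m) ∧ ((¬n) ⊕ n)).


Substitute n=T, m=F:
m ↔ m = F ↔ F = T
n ↔ n = T ↔ T = T
(m ↔ m) ⊕ (n ↔ n) = T ⊕ T = F
¬m = T
(¬m) ⊕ m = T ⊕ F = T
¬n = F
(¬n) ⊕ n = F ⊕ T = T
((¬m) ⊕ m) ∧ ((¬n) ⊕ n) = T ∧ T = T
((m ↔ m) ⊕ (n ↔ n)) ↔ (((¬m) ⊕ m) ∧ ((¬n) ⊕ n)) = F ↔ T = F

F


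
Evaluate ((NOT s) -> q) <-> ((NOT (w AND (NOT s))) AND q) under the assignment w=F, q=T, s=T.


Substitute w=F, q=T, s=T:
NOT s = F
(NOT s) -> q = F -> T = T
NOT s = F
w AND (NOT s) = F AND F = F
NOT (w AND (NOT s)) = T
(NOT (w AND (NOT s))) AND q = T AND T = T
((NOT s) -> q) <-> ((NOT (w AND (NOT s))) AND q) = T <-> T = T

T


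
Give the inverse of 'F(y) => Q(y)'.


The inverse of (P → Q) is (¬P → ¬Q). It is equivalent to the converse, not to the original.
Here P = 'F(y)' and Q = 'Q(y)'.

If not (F(y)), then not (Q(y)).


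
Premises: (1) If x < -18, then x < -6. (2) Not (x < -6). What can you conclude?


Modus tollens: from (P → Q) and ¬Q, infer ¬P.
Q = 'x < -6' is denied; since P → Q, P must also fail.

Not (x < -18).


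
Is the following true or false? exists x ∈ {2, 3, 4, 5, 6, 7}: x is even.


Evaluate the predicate on each element: 2:True, 3:False, 4:True, 5:False, 6:True, 7:False.
Witness x = 2 satisfies the predicate.

True


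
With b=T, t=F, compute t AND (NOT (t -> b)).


Substitute b=T, t=F:
t -> b = F -> T = T
NOT (t -> b) = F
t AND (NOT (t -> b)) = F AND F = F

F


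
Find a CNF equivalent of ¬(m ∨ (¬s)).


Step 1: Apply De Morgan: ¬(m ∨ (¬s)) = ¬m ∧ ¬(¬s).
Step 2: Eliminate any double negations (¬¬X = X).

(¬m) ∧ s


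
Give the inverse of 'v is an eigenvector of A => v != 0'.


The inverse of (P → Q) is (¬P → ¬Q). It is equivalent to the converse, not to the original.
Here P = 'v is an eigenvector of A' and Q = 'v != 0'.

If not (v is an eigenvector of A), then not (v != 0).


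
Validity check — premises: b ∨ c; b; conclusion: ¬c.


This is affirming a disjunct (fallacy). There exist truth assignments where the premises are all true but the conclusion is false.

Invalid.


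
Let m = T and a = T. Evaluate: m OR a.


Disjunction is false only when both operands are false.
Substitute: m=T, a=T.
T OR T evaluates to T.

T


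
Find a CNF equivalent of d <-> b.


Step 1: Rewrite d ↔ b as (d → b) ∧ (b → d).
Step 2: Rewrite each implication as a disjunction.

((NOT d) OR b) AND ((NOT b) OR d)


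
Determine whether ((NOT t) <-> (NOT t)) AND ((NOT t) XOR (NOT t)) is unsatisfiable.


Truth table over {t}:
t | φ
-----
F | F
T | F
Every row is false.

Yes, it is a contradiction.


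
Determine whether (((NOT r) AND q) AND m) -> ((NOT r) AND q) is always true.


Build the truth table over {m, q, r}:
m | q | r | φ
-------------
F | F | F | T
T | F | F | T
F | T | F | T
T | T | F | T
F | F | T | T
T | F | T | T
F | T | T | T
T | T | T | T
Every row evaluates to true.

Yes, it is a tautology.


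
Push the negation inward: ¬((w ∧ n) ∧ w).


De Morgan: the negation of a conjunction is the disjunction of the negations.
Distribute ¬ across ∧, flipping it to ∨, and negate each literal.

((¬w) ∨ (¬n)) ∨ (¬w)


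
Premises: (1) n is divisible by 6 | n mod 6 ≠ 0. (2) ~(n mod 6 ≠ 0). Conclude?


Disjunctive syllogism: from (P ∨ Q) and ¬P, infer Q.
One disjunct, 'n mod 6 ≠ 0', is ruled out; the other must hold.

n is divisible by 6


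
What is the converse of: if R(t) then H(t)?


The converse of (P → Q) is (Q → P). It is not in general equivalent to the original.
Here P = 'R(t)' and Q = 'H(t)'.

If H(t), then R(t).


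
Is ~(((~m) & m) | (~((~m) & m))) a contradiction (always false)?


Truth table over {m}:
m | φ
-----
False | False
True | False
Every row is false.

Yes, it is a contradiction.


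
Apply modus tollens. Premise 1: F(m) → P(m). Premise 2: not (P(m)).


Modus tollens: from (P → Q) and ¬Q, infer ¬P.
Q = 'P(m)' is denied; since P → Q, P must also fail.

Not (F(m)).


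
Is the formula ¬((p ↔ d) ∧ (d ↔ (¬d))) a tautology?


Build the truth table over {d, p}:
d | p | φ
---------
F | F | T
T | F | T
F | T | T
T | T | T
Every row evaluates to true.

Yes, it is a tautology.


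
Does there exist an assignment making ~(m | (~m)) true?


Check all 2 assignments over {m}:
m | φ
-----
False | False
True | False
No assignment makes the formula true.

Unsatisfiable.


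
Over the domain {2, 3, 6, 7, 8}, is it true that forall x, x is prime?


Evaluate the predicate on each element: 2:True, 3:True, 6:False, 7:True, 8:False.
Counterexample x = 6 fails the predicate.

False


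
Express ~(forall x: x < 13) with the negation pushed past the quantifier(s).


¬(forall x: φ) = exists x: ¬φ, and ¬(exists x: φ) = forall x: ¬φ.
Apply to the universal statement.

exists x: ~(x < 13)


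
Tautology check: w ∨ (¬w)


Build the truth table over {w}:
w | φ
-----
F | T
T | T
Every row evaluates to true.

Yes, it is a tautology.


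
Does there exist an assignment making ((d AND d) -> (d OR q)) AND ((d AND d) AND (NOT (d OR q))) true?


Check all 4 assignments over {d, q}:
d | q | φ
---------
F | F | F
T | F | F
F | T | F
T | T | F
No assignment makes the formula true.

Unsatisfiable.


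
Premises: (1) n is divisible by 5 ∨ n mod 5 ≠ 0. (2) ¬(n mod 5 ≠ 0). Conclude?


Disjunctive syllogism: from (P ∨ Q) and ¬P, infer Q.
One disjunct, 'n mod 5 ≠ 0', is ruled out; the other must hold.

n is divisible by 5


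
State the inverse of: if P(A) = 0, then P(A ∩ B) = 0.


The inverse of (P → Q) is (¬P → ¬Q). It is equivalent to the converse, not to the original.
Here P = 'P(A) = 0' and Q = 'P(A ∩ B) = 0'.

If not (P(A) = 0), then not (P(A ∩ B) = 0).


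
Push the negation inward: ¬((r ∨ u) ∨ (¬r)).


De Morgan: the negation of a disjunction is the conjunction of the negations.
Distribute ¬ across ∨, flipping it to ∧, and negate each literal.

((¬r) ∧ (¬u)) ∧ r


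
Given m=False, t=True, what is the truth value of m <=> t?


Biconditional is true when both operands have the same truth value.
Substitute: m=False, t=True.
False <=> True evaluates to False.

False


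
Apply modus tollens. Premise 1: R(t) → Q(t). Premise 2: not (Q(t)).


Modus tollens: from (P → Q) and ¬Q, infer ¬P.
Q = 'Q(t)' is denied; since P → Q, P must also fail.

Not (R(t)).


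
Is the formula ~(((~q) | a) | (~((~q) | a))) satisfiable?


Check all 4 assignments over {a, q}:
a | q | φ
---------
False | False | False
True | False | False
False | True | False
True | True | False
No assignment makes the formula true.

Unsatisfiable.


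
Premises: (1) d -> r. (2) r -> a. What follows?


Hypothetical syllogism: from (P → Q) and (Q → R), infer (P → R).
Chain the two implications through the shared middle term 'r'.

d -> a


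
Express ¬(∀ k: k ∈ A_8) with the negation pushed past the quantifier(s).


¬(∀ x: φ) = ∃ x: ¬φ, and ¬(∃ x: φ) = ∀ x: ¬φ.
Apply to the universal statement.

∃ k: ¬(k ∈ A_8)


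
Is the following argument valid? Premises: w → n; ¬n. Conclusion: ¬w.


This matches the form of modus tollens: the conclusion follows in every model of the premises.

Valid.


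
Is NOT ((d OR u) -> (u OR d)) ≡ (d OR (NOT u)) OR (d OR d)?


Compare truth tables:
d | u | φ | ψ
-------------
F | F | F | T
T | F | F | T
F | T | F | F
T | T | F | T
They differ at row 1 (d=F, u=F): φ=F but ψ=T.

No, they are not logically equivalent.


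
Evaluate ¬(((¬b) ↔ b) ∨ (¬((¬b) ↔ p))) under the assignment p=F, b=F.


Substitute p=F, b=F:
¬b = T
(¬b) ↔ b = T ↔ F = F
¬b = T
(¬b) ↔ p = T ↔ F = F
¬((¬b) ↔ p) = T
((¬b) ↔ b) ∨ (¬((¬b) ↔ p)) = F ∨ T = T
¬(((¬b) ↔ b) ∨ (¬((¬b) ↔ p))) = F

F


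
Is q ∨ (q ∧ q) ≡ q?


Compare truth tables:
q | φ | ψ
---------
F | F | F
T | T | T
The columns φ and ψ agree on every row.

Yes, they are logically equivalent.


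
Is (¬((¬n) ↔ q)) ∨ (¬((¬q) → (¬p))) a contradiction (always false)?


Truth table over {n, p, q}:
n | p | q | φ
-------------
F | F | F | T
T | F | F | F
F | T | F | T
T | T | F | T
F | F | T | F
T | F | T | T
F | T | T | F
T | T | T | T
Satisfying assignment at row 1: n=F, p=F, q=F gives T.

No, it is not a contradiction.


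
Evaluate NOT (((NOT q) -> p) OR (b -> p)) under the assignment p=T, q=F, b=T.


Substitute p=T, q=F, b=T:
NOT q = T
(NOT q) -> p = T -> T = T
b -> p = T -> T = T
((NOT q) -> p) OR (b -> p) = T OR T = T
NOT (((NOT q) -> p) OR (b -> p)) = F

F


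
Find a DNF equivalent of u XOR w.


Step 1: u ⊕ w is true exactly when they disagree: (u ∧ ¬w) ∨ (¬u ∧ w).

(u AND (NOT w)) OR ((NOT u) AND w)


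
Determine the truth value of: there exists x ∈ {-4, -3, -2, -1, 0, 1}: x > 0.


Evaluate the predicate on each element: -4:F, -3:F, -2:F, -1:F, 0:F, 1:T.
Witness x = 1 satisfies the predicate.

T


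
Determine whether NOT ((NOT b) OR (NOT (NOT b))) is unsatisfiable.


Truth table over {b}:
b | φ
-----
F | F
T | F
Every row is false.

Yes, it is a contradiction.


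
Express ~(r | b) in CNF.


Step 1: Apply De Morgan: ¬(r ∨ b) = ¬r ∧ ¬b.

(~r) & (~b)


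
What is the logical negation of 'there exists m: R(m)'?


¬(for all x: φ) = there exists x: ¬φ, and ¬(there exists x: φ) = for all x: ¬φ.
Apply to the existential statement.

for all m: NOT(R(m))


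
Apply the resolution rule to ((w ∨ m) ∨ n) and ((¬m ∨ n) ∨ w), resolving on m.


The clauses contain complementary literals m and ¬m.
Resolution eliminates this pair and disjoins the remaining literals (merging duplicates).

(w ∨ n)


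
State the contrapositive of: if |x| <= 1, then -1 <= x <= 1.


The contrapositive of (P → Q) is (¬Q → ¬P); it is logically equivalent to the original.
Here P = '|x| <= 1' and Q = '-1 <= x <= 1'.

If not (-1 <= x <= 1), then not (|x| <= 1).


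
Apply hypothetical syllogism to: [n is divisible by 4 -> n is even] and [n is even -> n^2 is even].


Hypothetical syllogism: from (P → Q) and (Q → R), infer (P → R).
Chain the two implications through the shared middle term 'n is even'.

n is divisible by 4 -> n^2 is even


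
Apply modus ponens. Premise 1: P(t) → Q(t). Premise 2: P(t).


Modus ponens: from (P → Q) and P, infer Q.
P = 'P(t)' is asserted, and P → Q holds, so Q follows.

Q(t).


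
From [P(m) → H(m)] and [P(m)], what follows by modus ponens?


Modus ponens: from (P → Q) and P, infer Q.
P = 'P(m)' is asserted, and P → Q holds, so Q follows.

H(m).


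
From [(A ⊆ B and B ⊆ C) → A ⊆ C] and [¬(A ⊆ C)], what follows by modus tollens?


Modus tollens: from (P → Q) and ¬Q, infer ¬P.
Q = 'A ⊆ C' is denied; since P → Q, P must also fail.

Not ((A ⊆ B and B ⊆ C)).


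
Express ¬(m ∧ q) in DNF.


Step 1: Apply De Morgan: ¬(m ∧ q) = ¬m ∨ ¬q.

(¬m) ∨ (¬q)


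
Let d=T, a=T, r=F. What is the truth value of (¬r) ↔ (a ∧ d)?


Substitute d=T, a=T, r=F:
¬r = T
a ∧ d = T ∧ T = T
(¬r) ↔ (a ∧ d) = T ↔ T = T

T


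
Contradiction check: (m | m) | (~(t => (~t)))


Truth table over {m, t}:
m | t | φ
---------
False | False | False
True | False | True
False | True | True
True | True | True
Satisfying assignment at row 2: m=True, t=False gives True.

No, it is not a contradiction.


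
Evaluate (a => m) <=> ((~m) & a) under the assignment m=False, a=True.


Substitute m=False, a=True:
a => m = True => False = False
~m = True
(~m) & a = True & True = True
(a => m) <=> ((~m) & a) = False <=> True = False

False


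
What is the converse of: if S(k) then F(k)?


The converse of (P → Q) is (Q → P). It is not in general equivalent to the original.
Here P = 'S(k)' and Q = 'F(k)'.

If F(k), then S(k).


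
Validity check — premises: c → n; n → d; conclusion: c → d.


This matches the form of hypothetical syllogism: the conclusion follows in every model of the premises.

Valid.


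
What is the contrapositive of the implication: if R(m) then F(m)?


The contrapositive of (P → Q) is (¬Q → ¬P); it is logically equivalent to the original.
Here P = 'R(m)' and Q = 'F(m)'.

If not (F(m)), then not (R(m)).


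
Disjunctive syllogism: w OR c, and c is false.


Disjunctive syllogism: from (P ∨ Q) and ¬P, infer Q.
One disjunct, 'c', is ruled out; the other must hold.

w


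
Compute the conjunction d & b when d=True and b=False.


Conjunction is true only when both operands are true.
Substitute: d=True, b=False.
True & False evaluates to False.

False


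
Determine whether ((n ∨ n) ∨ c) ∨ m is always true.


Build the truth table over {c, m, n}:
c | m | n | φ
-------------
F | F | F | F
T | F | F | T
F | T | F | T
T | T | F | T
F | F | T | T
T | F | T | T
F | T | T | T
T | T | T | T
Counterexample at row 1: with c=F, m=F, n=F, the formula is F.

No, it is not a tautology.


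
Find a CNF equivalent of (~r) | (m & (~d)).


Step 1: Distribute ∨ over ∧: (¬r) ∨ (m ∧ (¬d)) = ((¬r) ∨ m) ∧ ((¬r) ∨ (¬d)).

((~r) | m) & ((~r) | (~d))


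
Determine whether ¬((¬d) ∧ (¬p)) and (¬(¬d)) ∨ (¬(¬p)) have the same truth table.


Compare truth tables:
d | p | φ | ψ
-------------
F | F | F | F
T | F | T | T
F | T | T | T
T | T | T | T
The columns φ and ψ agree on every row.

Yes, they are logically equivalent.


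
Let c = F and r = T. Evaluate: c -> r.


Implication is false only when antecedent is true and consequent is false.
Substitute: c=F, r=T.
F -> T evaluates to T.

T


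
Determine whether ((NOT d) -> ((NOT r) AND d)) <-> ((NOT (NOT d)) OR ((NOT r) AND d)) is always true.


Build the truth table over {d, r}:
d | r | φ
---------
F | F | T
T | F | T
F | T | T
T | T | T
Every row evaluates to true.

Yes, it is a tautology.


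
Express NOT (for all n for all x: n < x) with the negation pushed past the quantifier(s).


Negation flips each quantifier (∀↔∃) and negates the inner predicate.
¬(for all n for all x: φ) = there exists n there exists x: ¬φ.

there exists n there exists x: NOT(n < x)


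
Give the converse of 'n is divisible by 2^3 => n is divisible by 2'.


The converse of (P → Q) is (Q → P). It is not in general equivalent to the original.
Here P = 'n is divisible by 2^3' and Q = 'n is divisible by 2'.

If n is divisible by 2, then n is divisible by 2^3.


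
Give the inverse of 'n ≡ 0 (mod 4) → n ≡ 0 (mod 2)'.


The inverse of (P → Q) is (¬P → ¬Q). It is equivalent to the converse, not to the original.
Here P = 'n ≡ 0 (mod 4)' and Q = 'n ≡ 0 (mod 2)'.

If not (n ≡ 0 (mod 4)), then not (n ≡ 0 (mod 2)).


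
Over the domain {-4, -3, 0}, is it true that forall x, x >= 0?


Evaluate the predicate on each element: -4:False, -3:False, 0:True.
Counterexample x = -4 fails the predicate.

False


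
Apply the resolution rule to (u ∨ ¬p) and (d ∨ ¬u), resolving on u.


The clauses contain complementary literals u and ¬u.
Resolution eliminates this pair and disjoins the remaining literals (merging duplicates).

(¬p ∨ d)


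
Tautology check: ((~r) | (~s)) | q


Build the truth table over {q, r, s}:
q | r | s | φ
-------------
False | False | False | True
True | False | False | True
False | True | False | True
True | True | False | True
False | False | True | True
True | False | True | True
False | True | True | False
True | True | True | True
Counterexample at row 7: with q=False, r=True, s=True, the formula is False.

No, it is not a tautology.


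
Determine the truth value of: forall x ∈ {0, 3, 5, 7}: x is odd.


Evaluate the predicate on each element: 0:False, 3:True, 5:True, 7:True.
Counterexample x = 0 fails the predicate.

False


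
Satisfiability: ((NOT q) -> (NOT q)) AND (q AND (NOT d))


Search for a satisfying assignment over {d, q}.
Try d=F, q=T: the formula evaluates to T.
A satisfying assignment exists.

Satisfiable.


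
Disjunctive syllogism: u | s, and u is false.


Disjunctive syllogism: from (P ∨ Q) and ¬P, infer Q.
One disjunct, 'u', is ruled out; the other must hold.

s


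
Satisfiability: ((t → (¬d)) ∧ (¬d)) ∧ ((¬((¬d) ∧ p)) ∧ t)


Search for a satisfying assignment over {d, p, t}.
Try d=F, p=F, t=T: the formula evaluates to T.
A satisfying assignment exists.

Satisfiable.


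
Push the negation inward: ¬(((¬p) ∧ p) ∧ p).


De Morgan: the negation of a conjunction is the disjunction of the negations.
Distribute ¬ across ∧, flipping it to ∨, and negate each literal.

(p ∨ (¬p)) ∨ (¬p)


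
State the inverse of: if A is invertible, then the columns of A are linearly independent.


The inverse of (P → Q) is (¬P → ¬Q). It is equivalent to the converse, not to the original.
Here P = 'A is invertible' and Q = 'the columns of A are linearly independent'.

If not (A is invertible), then not (the columns of A are linearly independent).


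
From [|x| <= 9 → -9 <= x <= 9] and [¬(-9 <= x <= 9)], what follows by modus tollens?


Modus tollens: from (P → Q) and ¬Q, infer ¬P.
Q = '-9 <= x <= 9' is denied; since P → Q, P must also fail.

Not (|x| <= 9).


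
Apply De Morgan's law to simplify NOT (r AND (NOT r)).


De Morgan: the negation of a conjunction is the disjunction of the negations.
Distribute NOT across AND, flipping it to OR, and negate each literal.

(NOT r) OR r


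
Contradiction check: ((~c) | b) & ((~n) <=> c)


Truth table over {b, c, n}:
b | c | n | φ
-------------
False | False | False | False
True | False | False | False
False | True | False | False
True | True | False | True
False | False | True | True
True | False | True | True
False | True | True | False
True | True | True | False
Satisfying assignment at row 4: b=True, c=True, n=False gives True.

No, it is not a contradiction.


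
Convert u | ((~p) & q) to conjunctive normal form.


Step 1: Distribute ∨ over ∧: u ∨ ((¬p) ∧ q) = (u ∨ (¬p)) ∧ (u ∨ q).

(u | (~p)) & (u | q)


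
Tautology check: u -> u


Build the truth table over {u}:
u | φ
-----
F | T
T | T
Every row evaluates to true.

Yes, it is a tautology.


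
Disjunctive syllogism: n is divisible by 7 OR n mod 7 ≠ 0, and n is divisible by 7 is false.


Disjunctive syllogism: from (P ∨ Q) and ¬P, infer Q.
One disjunct, 'n is divisible by 7', is ruled out; the other must hold.

n mod 7 ≠ 0


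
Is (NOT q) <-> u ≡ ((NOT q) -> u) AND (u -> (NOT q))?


Compare truth tables:
q | u | φ | ψ
-------------
F | F | F | F
T | F | T | T
F | T | T | T
T | T | F | F
The columns φ and ψ agree on every row.

Yes, they are logically equivalent.


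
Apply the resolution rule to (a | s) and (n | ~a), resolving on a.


The clauses contain complementary literals a and ~a.
Resolution eliminates this pair and disjoins the remaining literals (merging duplicates).

(s | n)


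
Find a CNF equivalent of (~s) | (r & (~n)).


Step 1: Distribute ∨ over ∧: (¬s) ∨ (r ∧ (¬n)) = ((¬s) ∨ r) ∧ ((¬s) ∨ (¬n)).

((~s) | r) & ((~s) | (~n))


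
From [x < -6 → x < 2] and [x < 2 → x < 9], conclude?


Hypothetical syllogism: from (P → Q) and (Q → R), infer (P → R).
Chain the two implications through the shared middle term 'x < 2'.

x < -6 → x < 9


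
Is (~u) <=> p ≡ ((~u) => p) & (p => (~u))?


Compare truth tables:
p | u | φ | ψ
-------------
False | False | False | False
True | False | True | True
False | True | True | True
True | True | False | False
The columns φ and ψ agree on every row.

Yes, they are logically equivalent.


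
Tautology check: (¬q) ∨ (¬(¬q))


Build the truth table over {q}:
q | φ
-----
F | T
T | T
Every row evaluates to true.

Yes, it is a tautology.


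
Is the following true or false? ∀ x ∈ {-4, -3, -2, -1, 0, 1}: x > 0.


Evaluate the predicate on each element: -4:F, -3:F, -2:F, -1:F, 0:F, 1:T.
Counterexample x = -4 fails the predicate.

F


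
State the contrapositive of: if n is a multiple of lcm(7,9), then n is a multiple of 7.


The contrapositive of (P → Q) is (¬Q → ¬P); it is logically equivalent to the original.
Here P = 'n is a multiple of lcm(7,9)' and Q = 'n is a multiple of 7'.

If not (n is a multiple of 7), then not (n is a multiple of lcm(7,9)).


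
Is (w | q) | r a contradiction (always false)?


Truth table over {q, r, w}:
q | r | w | φ
-------------
False | False | False | False
True | False | False | True
False | True | False | True
True | True | False | True
False | False | True | True
True | False | True | True
False | True | True | True
True | True | True | True
Satisfying assignment at row 2: q=True, r=False, w=False gives True.

No, it is not a contradiction.


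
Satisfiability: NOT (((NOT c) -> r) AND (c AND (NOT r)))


Search for a satisfying assignment over {c, r}.
Try c=F, r=F: the formula evaluates to T.
A satisfying assignment exists.

Satisfiable.


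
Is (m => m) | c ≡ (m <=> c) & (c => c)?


Compare truth tables:
c | m | φ | ψ
-------------
False | False | True | True
True | False | True | False
False | True | True | False
True | True | True | True
They differ at row 2 (c=True, m=False): φ=True but ψ=False.

No, they are not logically equivalent.


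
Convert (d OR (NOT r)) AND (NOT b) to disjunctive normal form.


Step 1: Distribute ∧ over ∨: (d ∨ (¬r)) ∧ (¬b) = (d ∧ (¬b)) ∨ ((¬r) ∧ (¬b)).

(d AND (NOT b)) OR ((NOT r) AND (NOT b))


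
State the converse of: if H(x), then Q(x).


The converse of (P → Q) is (Q → P). It is not in general equivalent to the original.
Here P = 'H(x)' and Q = 'Q(x)'.

If Q(x), then H(x).


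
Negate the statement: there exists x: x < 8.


¬(for all x: φ) = there exists x: ¬φ, and ¬(there exists x: φ) = for all x: ¬φ.
Apply to the existential statement.

for all x: NOT(x < 8)


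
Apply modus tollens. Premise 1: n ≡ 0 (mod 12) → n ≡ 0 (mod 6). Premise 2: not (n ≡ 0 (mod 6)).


Modus tollens: from (P → Q) and ¬Q, infer ¬P.
Q = 'n ≡ 0 (mod 6)' is denied; since P → Q, P must also fail.

Not (n ≡ 0 (mod 12)).


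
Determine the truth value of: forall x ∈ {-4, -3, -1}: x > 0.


Evaluate the predicate on each element: -4:False, -3:False, -1:False.
Counterexample x = -4 fails the predicate.

False


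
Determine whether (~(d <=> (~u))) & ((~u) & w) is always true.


Build the truth table over {d, u, w}:
d | u | w | φ
-------------
False | False | False | False
True | False | False | False
False | True | False | False
True | True | False | False
False | False | True | True
True | False | True | False
False | True | True | False
True | True | True | False
Counterexample at row 1: with d=False, u=False, w=False, the formula is False.

No, it is not a tautology.
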